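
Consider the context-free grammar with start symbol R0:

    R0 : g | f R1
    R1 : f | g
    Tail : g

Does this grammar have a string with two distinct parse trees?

Unambiguous

Only R0, R1 are reachable from R0; ignoring the rest: The reachable rules are right-linear with at most one rule per (nonterminal, next-terminal) pair. Each input token forces the next rule, so parsing is deterministic.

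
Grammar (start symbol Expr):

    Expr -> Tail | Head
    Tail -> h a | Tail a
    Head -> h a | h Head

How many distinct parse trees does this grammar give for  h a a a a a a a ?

Parse trees for h a a a a a a a:
  [Expr [Tail [Tail [Tail [Tail [Tail [Tail [Tail h a] a] a] a] a] a] a]]

1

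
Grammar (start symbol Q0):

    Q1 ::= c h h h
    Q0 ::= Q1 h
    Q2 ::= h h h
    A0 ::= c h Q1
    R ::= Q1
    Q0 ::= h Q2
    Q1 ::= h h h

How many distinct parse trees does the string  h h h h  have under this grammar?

2

Parse trees for h h h h:
  [Q0 [Q1 h h h] h]
  [Q0 h [Q2 h h h]]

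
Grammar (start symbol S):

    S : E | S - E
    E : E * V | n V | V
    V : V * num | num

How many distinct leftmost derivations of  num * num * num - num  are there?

4

Parse trees for num * num * num - num:
  [S [S [E [E [V num]] * [V [V num] * num]]] - [E [V num]]]
  [S [S [E [E [E [V num]] * [V num]] * [V num]]] - [E [V num]]]
  [S [S [E [E [V [V num] * num]] * [V num]]] - [E [V num]]]
  [S [S [E [V [V [V num] * num] * num]]] - [E [V num]]]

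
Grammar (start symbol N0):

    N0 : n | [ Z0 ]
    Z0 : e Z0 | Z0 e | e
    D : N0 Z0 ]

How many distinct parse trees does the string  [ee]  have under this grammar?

2

Parse trees for [ee]:
  [N0 [ [Z0 e [Z0 e]] ]]
  [N0 [ [Z0 [Z0 e] e] ]]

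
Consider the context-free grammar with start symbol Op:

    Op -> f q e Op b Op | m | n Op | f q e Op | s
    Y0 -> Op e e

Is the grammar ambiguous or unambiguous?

Ambiguous

Witness: f q e f q e m b m

Derivation 1: Op ⇒ f q e Op b Op ⇒ f q e f q e Op b Op ⇒ f q e f q e m b Op ⇒ f q e f q e m b m
Derivation 2: Op ⇒ f q e Op ⇒ f q e f q e Op b Op ⇒ f q e f q e m b Op ⇒ f q e f q e m b m

Two distinct leftmost derivations for the same string.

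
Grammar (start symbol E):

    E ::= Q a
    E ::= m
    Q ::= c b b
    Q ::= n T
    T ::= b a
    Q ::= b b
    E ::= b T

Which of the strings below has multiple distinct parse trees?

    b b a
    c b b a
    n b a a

b b a

b b a: 2 trees
c b b a: 1 tree
n b a a: 1 tree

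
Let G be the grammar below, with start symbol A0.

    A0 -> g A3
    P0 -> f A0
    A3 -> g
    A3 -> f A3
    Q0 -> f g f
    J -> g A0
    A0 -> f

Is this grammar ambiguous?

(Q0, J, P0 are unreachable from A0, so their rules don't affect L(A0).) Restricted to the reachable nonterminals, every rule has the form A → t or A → t B, and no two rules for the same A share a first terminal. The grammar encodes a DFA — one run per string.

Unambiguous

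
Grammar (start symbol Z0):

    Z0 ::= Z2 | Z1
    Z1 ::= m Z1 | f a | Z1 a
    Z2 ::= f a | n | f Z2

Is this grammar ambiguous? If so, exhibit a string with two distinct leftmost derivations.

Witness: f a

Derivation 1: Z0 ⇒ Z2 ⇒ f a
Derivation 2: Z0 ⇒ Z1 ⇒ f a

Two distinct leftmost derivations for the same string.

Ambiguous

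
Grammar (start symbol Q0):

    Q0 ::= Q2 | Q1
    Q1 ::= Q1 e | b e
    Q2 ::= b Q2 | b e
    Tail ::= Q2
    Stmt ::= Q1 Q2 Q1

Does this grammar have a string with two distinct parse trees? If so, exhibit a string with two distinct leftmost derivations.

Witness: b e

Derivation 1: Q0 ⇒ Q2 ⇒ b e
Derivation 2: Q0 ⇒ Q1 ⇒ b e

Two distinct leftmost derivations for the same string.

Ambiguous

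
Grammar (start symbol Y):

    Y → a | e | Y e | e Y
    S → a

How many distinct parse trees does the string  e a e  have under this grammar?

Parse trees for e a e:
  [Y [Y e [Y a]] e]
  [Y e [Y [Y a] e]]

2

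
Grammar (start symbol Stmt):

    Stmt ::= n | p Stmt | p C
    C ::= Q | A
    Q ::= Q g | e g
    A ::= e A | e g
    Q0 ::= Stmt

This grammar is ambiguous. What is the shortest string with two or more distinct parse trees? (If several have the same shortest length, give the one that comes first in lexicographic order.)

p e g

length 1: no string has ≥2 trees
length 2: no string has ≥2 trees
length 3: p e g has 2 parse trees

Two derivations of p e g:
  Stmt ⇒ p C ⇒ p Q ⇒ p e g
  Stmt ⇒ p C ⇒ p A ⇒ p e g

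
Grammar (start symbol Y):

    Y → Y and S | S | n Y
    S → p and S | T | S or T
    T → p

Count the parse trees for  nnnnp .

1

Parse trees for nnnnp:
  [Y n [Y n [Y n [Y n [Y [S [T p]]]]]]]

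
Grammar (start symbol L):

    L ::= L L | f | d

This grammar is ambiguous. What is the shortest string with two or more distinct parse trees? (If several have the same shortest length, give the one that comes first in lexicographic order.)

d d d

length 1: no string has ≥2 trees
length 2: no string has ≥2 trees
length 3: d d d has 2 parse trees

Two derivations of d d d:
  L ⇒ L L ⇒ L L L ⇒ d L L ⇒ d d L ⇒ d d d
  L ⇒ L L ⇒ d L ⇒ d L L ⇒ d d L ⇒ d d d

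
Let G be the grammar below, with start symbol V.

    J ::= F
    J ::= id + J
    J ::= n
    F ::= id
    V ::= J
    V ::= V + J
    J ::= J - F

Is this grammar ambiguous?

Witness: id + id

Derivation 1: V ⇒ J ⇒ id + J ⇒ id + F ⇒ id + id
Derivation 2: V ⇒ V + J ⇒ J + J ⇒ F + J ⇒ id + J ⇒ id + F ⇒ id + id

Two distinct leftmost derivations for the same string.

Ambiguous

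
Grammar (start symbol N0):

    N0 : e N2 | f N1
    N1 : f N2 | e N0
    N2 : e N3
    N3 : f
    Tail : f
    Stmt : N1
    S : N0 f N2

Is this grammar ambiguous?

Only N0, N1, N2, N3 are reachable from N0; ignoring the rest: Each reachable nonterminal has at most one production per leading terminal, and all productions are right-linear; the derivation is determined token-by-token.

Unambiguous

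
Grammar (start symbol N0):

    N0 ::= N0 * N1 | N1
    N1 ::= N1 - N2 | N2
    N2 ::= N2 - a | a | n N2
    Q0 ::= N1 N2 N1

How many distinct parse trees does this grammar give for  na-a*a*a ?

3

Parse trees for na-a*a*a:
  [N0 [N0 [N0 [N1 [N1 [N2 n [N2 a]]] - [N2 a]]] * [N1 [N2 a]]] * [N1 [N2 a]]]
  [N0 [N0 [N0 [N1 [N2 [N2 n [N2 a]] - a]]] * [N1 [N2 a]]] * [N1 [N2 a]]]
  [N0 [N0 [N0 [N1 [N2 n [N2 [N2 a] - a]]]] * [N1 [N2 a]]] * [N1 [N2 a]]]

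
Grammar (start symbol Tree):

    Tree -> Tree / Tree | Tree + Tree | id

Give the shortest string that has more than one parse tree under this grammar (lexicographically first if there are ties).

id + id + id

length 1: no string has ≥2 trees
length 3: no string has ≥2 trees
length 5: id + id + id has 2 parse trees

Two derivations of id + id + id:
  Tree ⇒ Tree + Tree ⇒ Tree + Tree + Tree ⇒ id + Tree + Tree ⇒ id + id + Tree ⇒ id + id + id
  Tree ⇒ Tree + Tree ⇒ id + Tree ⇒ id + Tree + Tree ⇒ id + id + Tree ⇒ id + id + id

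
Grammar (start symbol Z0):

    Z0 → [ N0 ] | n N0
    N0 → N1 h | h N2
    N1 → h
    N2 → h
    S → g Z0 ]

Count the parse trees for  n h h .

2

Parse trees for n h h:
  [Z0 n [N0 [N1 h] h]]
  [Z0 n [N0 h [N2 h]]]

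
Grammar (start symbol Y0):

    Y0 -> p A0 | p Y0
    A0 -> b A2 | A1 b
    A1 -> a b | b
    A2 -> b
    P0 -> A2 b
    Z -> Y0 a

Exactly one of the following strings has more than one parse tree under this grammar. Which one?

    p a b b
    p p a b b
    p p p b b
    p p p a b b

p p p b b

p a b b: 1 tree
p p a b b: 1 tree
p p p b b: 2 trees
p p p a b b: 1 tree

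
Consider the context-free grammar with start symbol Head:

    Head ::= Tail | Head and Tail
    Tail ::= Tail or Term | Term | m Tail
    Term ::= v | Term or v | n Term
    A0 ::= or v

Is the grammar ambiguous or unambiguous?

Witness: v or v

Derivation 1: Head ⇒ Tail ⇒ Tail or Term ⇒ Term or Term ⇒ v or Term ⇒ v or v
Derivation 2: Head ⇒ Tail ⇒ Term ⇒ Term or v ⇒ v or v

Two distinct leftmost derivations for the same string.

Ambiguous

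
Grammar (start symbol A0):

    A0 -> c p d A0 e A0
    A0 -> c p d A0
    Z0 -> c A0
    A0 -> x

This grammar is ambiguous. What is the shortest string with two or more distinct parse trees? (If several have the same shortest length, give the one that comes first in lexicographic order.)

length 1: no string has ≥2 trees
length 4: no string has ≥2 trees
length 6: no string has ≥2 trees
length 7: no string has ≥2 trees
length 9: c p d c p d x e x has 2 parse trees

Two derivations of c p d c p d x e x:
  A0 ⇒ c p d A0 e A0 ⇒ c p d c p d A0 e A0 ⇒ c p d c p d x e A0 ⇒ c p d c p d x e x
  A0 ⇒ c p d A0 ⇒ c p d c p d A0 e A0 ⇒ c p d c p d x e A0 ⇒ c p d c p d x e x

c p d c p d x e x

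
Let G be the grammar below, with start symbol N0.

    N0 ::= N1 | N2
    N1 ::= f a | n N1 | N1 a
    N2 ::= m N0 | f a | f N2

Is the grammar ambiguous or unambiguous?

Witness: f a

Derivation 1: N0 ⇒ N1 ⇒ f a
Derivation 2: N0 ⇒ N2 ⇒ f a

Two distinct leftmost derivations for the same string.

Ambiguous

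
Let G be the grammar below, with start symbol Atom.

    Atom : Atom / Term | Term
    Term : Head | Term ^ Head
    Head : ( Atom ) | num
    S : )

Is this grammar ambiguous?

(S is unreachable from Atom, so its rules don't affect L(Atom).) This is a standard precedence ladder (Atom over Term over Head), with each level left-recursive on its own operator ('/' at Atom, '^' at Term). That structure is LR(1), hence unambiguous.

Unambiguous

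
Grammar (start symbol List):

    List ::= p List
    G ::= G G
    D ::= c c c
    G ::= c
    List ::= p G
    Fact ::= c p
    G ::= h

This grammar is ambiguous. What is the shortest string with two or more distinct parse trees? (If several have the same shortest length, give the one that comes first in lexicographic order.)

p c c c

length 2: no string has ≥2 trees
length 3: no string has ≥2 trees
length 4: p c c c has 2 parse trees

Two derivations of p c c c:
  List ⇒ p G ⇒ p G G ⇒ p G G G ⇒ p c G G ⇒ p c c G ⇒ p c c c
  List ⇒ p G ⇒ p G G ⇒ p c G ⇒ p c G G ⇒ p c c G ⇒ p c c c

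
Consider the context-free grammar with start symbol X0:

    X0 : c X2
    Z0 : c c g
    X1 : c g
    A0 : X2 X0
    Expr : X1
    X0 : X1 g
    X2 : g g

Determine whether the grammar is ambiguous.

Ambiguous

Witness: c g g

Derivation 1: X0 ⇒ c X2 ⇒ c g g
Derivation 2: X0 ⇒ X1 g ⇒ c g g

Two distinct leftmost derivations for the same string.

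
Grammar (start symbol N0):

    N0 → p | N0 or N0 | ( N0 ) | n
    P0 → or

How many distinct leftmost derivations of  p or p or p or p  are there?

Parse trees for p or p or p or p:
  [N0 [N0 p] or [N0 [N0 p] or [N0 [N0 p] or [N0 p]]]]
  [N0 [N0 p] or [N0 [N0 [N0 p] or [N0 p]] or [N0 p]]]
  [N0 [N0 [N0 p] or [N0 p]] or [N0 [N0 p] or [N0 p]]]
  [N0 [N0 [N0 p] or [N0 [N0 p] or [N0 p]]] or [N0 p]]
  [N0 [N0 [N0 [N0 p] or [N0 p]] or [N0 p]] or [N0 p]]

5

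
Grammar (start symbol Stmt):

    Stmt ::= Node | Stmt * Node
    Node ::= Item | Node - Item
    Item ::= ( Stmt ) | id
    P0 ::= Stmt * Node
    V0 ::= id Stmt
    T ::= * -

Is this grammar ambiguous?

Only Stmt, Node, Item are reachable from Stmt; ignoring the rest: Stmt → Stmt * Node | Node  ;  Node → Node - Item | Item  — a left-associative chain with Item at the bottom. Each string factors uniquely by precedence.

Unambiguous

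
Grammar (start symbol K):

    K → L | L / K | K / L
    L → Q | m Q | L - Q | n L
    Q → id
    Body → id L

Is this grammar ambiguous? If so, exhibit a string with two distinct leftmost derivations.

Ambiguous

Witness: id / id

Derivation 1: K ⇒ L / K ⇒ Q / K ⇒ id / K ⇒ id / L ⇒ id / Q ⇒ id / id
Derivation 2: K ⇒ K / L ⇒ L / L ⇒ Q / L ⇒ id / L ⇒ id / Q ⇒ id / id

Two distinct leftmost derivations for the same string.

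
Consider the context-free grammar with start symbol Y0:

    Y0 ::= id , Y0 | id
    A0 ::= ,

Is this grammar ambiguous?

Only Y0 is reachable from Y0; ignoring the rest: The reachable grammar is A → atom sep A | atom. Each atom is followed by either the separator (recurse) or end-of-string (stop) — no choice point.

Unambiguous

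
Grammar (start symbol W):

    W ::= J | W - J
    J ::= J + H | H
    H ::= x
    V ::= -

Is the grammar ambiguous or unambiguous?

Only W, J, H are reachable from W; ignoring the rest: The grammar is stratified — W handles '-' (left-recursive), J handles '+', H atoms. Each operator has a fixed associativity and precedence level, so every string has one parse.

Unambiguous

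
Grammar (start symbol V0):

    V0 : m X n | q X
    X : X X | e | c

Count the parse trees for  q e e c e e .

Parse trees for q e e c e e (showing first 6 of 14):
  [V0 q [X [X e] [X [X e] [X [X c] [X [X e] [X e]]]]]]
  [V0 q [X [X e] [X [X e] [X [X [X c] [X e]] [X e]]]]]
  [V0 q [X [X e] [X [X [X e] [X c]] [X [X e] [X e]]]]]
  [V0 q [X [X e] [X [X [X e] [X [X c] [X e]]] [X e]]]]
  [V0 q [X [X e] [X [X [X [X e] [X c]] [X e]] [X e]]]]
  [V0 q [X [X [X e] [X e]] [X [X c] [X [X e] [X e]]]]]

14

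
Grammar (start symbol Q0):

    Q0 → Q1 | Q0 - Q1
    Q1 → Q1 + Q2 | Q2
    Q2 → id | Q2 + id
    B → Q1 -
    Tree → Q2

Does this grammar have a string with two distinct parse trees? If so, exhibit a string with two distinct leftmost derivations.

Ambiguous

Witness: id + id

Derivation 1: Q0 ⇒ Q1 ⇒ Q1 + Q2 ⇒ Q2 + Q2 ⇒ id + Q2 ⇒ id + id
Derivation 2: Q0 ⇒ Q1 ⇒ Q2 ⇒ Q2 + id ⇒ id + id

Two distinct leftmost derivations for the same string.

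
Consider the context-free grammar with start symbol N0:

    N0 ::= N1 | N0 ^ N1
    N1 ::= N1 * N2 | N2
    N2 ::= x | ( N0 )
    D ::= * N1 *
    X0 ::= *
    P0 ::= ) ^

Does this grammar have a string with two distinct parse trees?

Unambiguous

Only N0, N1, N2 are reachable from N0; ignoring the rest: This is a standard precedence ladder (N0 over N1 over N2), with each level left-recursive on its own operator ('^' at N0, '*' at N1). That structure is LR(1), hence unambiguous.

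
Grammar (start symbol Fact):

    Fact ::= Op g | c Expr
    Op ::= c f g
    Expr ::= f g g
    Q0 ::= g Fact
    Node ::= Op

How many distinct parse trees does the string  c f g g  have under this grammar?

Parse trees for c f g g:
  [Fact [Op c f g] g]
  [Fact c [Expr f g g]]

2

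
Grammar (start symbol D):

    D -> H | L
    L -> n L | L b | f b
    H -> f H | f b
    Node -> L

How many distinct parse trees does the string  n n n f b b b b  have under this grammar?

20

Parse trees for n n n f b b b b (showing first 6 of 20):
  [D [L n [L n [L n [L [L [L [L f b] b] b] b]]]]]
  [D [L n [L n [L [L n [L [L [L f b] b] b]] b]]]]
  [D [L n [L n [L [L [L n [L [L f b] b]] b] b]]]]
  [D [L n [L n [L [L [L [L n [L f b]] b] b] b]]]]
  [D [L n [L [L n [L n [L [L [L f b] b] b]]] b]]]
  [D [L n [L [L n [L [L n [L [L f b] b]] b]] b]]]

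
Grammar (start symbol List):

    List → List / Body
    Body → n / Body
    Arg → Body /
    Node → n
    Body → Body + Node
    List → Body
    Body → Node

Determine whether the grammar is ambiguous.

Witness: n / n

Derivation 1: List ⇒ List / Body ⇒ Body / Body ⇒ Node / Body ⇒ n / Body ⇒ n / Node ⇒ n / n
Derivation 2: List ⇒ Body ⇒ n / Body ⇒ n / Node ⇒ n / n

Two distinct leftmost derivations for the same string.

Ambiguous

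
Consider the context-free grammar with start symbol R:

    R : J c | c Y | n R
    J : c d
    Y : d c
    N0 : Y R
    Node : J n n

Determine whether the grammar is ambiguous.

Ambiguous

Witness: c d c

Derivation 1: R ⇒ J c ⇒ c d c
Derivation 2: R ⇒ c Y ⇒ c d c

Two distinct leftmost derivations for the same string.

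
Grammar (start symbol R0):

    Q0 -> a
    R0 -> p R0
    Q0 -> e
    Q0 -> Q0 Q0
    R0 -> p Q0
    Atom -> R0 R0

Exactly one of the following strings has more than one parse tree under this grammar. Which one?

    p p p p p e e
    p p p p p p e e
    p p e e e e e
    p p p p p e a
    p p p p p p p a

p p p p p e e: 1 tree
p p p p p p e e: 1 tree
p p e e e e e: 14 trees
p p p p p e a: 1 tree
p p p p p p p a: 1 tree

p p e e e e e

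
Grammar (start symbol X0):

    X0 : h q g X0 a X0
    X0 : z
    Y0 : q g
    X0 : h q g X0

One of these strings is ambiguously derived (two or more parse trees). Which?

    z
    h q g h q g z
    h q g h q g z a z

h q g h q g z a z

z: 1 tree
h q g h q g z: 1 tree
h q g h q g z a z: 2 trees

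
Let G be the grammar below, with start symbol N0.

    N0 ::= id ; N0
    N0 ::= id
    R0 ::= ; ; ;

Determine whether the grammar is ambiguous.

Only N0 is reachable from N0; ignoring the rest: Right-recursive list with a separator: after each atom, whether the separator follows determines the rule. One parse per string.

Unambiguous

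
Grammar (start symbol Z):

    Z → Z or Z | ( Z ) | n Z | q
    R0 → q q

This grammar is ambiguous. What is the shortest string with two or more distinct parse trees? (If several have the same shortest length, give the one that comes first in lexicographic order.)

length 1: no string has ≥2 trees
length 2: no string has ≥2 trees
length 3: no string has ≥2 trees
length 4: n q or q has 2 parse trees

Two derivations of n q or q:
  Z ⇒ Z or Z ⇒ n Z or Z ⇒ n q or Z ⇒ n q or q
  Z ⇒ n Z ⇒ n Z or Z ⇒ n q or Z ⇒ n q or q

n q or q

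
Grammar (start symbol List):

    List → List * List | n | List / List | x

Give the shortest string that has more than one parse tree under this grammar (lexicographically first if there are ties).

n * n * n

length 1: no string has ≥2 trees
length 3: no string has ≥2 trees
length 5: n * n * n has 2 parse trees

Two derivations of n * n * n:
  List ⇒ List * List ⇒ List * List * List ⇒ n * List * List ⇒ n * n * List ⇒ n * n * n
  List ⇒ List * List ⇒ n * List ⇒ n * List * List ⇒ n * n * List ⇒ n * n * n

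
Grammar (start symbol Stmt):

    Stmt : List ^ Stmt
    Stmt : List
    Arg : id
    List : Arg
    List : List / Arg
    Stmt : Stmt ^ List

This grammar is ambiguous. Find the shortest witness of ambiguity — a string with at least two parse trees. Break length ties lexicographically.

id ^ id

length 1: no string has ≥2 trees
length 3: id ^ id has 2 parse trees

Two derivations of id ^ id:
  Stmt ⇒ List ^ Stmt ⇒ Arg ^ Stmt ⇒ id ^ Stmt ⇒ id ^ List ⇒ id ^ Arg ⇒ id ^ id
  Stmt ⇒ Stmt ^ List ⇒ List ^ List ⇒ Arg ^ List ⇒ id ^ List ⇒ id ^ Arg ⇒ id ^ id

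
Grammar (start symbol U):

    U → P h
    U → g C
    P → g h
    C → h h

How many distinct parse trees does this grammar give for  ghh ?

2

Parse trees for ghh:
  [U [P g h] h]
  [U g [C h h]]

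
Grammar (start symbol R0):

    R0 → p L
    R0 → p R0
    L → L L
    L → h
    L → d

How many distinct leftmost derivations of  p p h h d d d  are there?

Parse trees for p p h h d d d (showing first 6 of 14):
  [R0 p [R0 p [L [L h] [L [L h] [L [L d] [L [L d] [L d]]]]]]]
  [R0 p [R0 p [L [L h] [L [L h] [L [L [L d] [L d]] [L d]]]]]]
  [R0 p [R0 p [L [L h] [L [L [L h] [L d]] [L [L d] [L d]]]]]]
  [R0 p [R0 p [L [L h] [L [L [L h] [L [L d] [L d]]] [L d]]]]]
  [R0 p [R0 p [L [L h] [L [L [L [L h] [L d]] [L d]] [L d]]]]]
  [R0 p [R0 p [L [L [L h] [L h]] [L [L d] [L [L d] [L d]]]]]]

14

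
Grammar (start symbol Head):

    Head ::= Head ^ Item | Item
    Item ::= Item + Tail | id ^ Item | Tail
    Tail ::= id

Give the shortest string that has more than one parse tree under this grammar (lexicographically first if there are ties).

length 1: no string has ≥2 trees
length 3: id ^ id has 2 parse trees

Two derivations of id ^ id:
  Head ⇒ Head ^ Item ⇒ Item ^ Item ⇒ Tail ^ Item ⇒ id ^ Item ⇒ id ^ Tail ⇒ id ^ id
  Head ⇒ Item ⇒ id ^ Item ⇒ id ^ Tail ⇒ id ^ id

id ^ id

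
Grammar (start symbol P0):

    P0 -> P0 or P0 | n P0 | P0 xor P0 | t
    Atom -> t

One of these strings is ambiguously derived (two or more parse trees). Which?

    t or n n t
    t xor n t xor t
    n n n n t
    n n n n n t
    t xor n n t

t xor n t xor t

t or n n t: 1 tree
t xor n t xor t: 3 trees
n n n n t: 1 tree
n n n n n t: 1 tree
t xor n n t: 1 tree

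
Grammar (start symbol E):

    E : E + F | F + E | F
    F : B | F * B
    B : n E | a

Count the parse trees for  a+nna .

2

Parse trees for a+nna:
  [E [E [F [B a]]] + [F [B n [E [F [B n [E [F [B a]]]]]]]]]
  [E [F [B a]] + [E [F [B n [E [F [B n [E [F [B a]]]]]]]]]]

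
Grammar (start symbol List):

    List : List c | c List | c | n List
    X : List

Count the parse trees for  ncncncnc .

Parse trees for ncncncnc:
  [List n [List c [List n [List c [List n [List c [List n [List c]]]]]]]]

1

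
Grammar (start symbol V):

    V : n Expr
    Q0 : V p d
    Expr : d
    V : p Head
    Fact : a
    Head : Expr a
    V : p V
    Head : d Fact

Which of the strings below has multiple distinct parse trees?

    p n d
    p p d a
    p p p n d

p n d: 1 tree
p p d a: 2 trees
p p p n d: 1 tree

p p d a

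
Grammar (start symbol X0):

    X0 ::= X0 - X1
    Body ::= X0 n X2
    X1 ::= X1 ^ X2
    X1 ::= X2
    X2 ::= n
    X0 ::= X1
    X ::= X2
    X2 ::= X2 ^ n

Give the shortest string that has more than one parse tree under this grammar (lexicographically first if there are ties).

n ^ n

length 1: no string has ≥2 trees
length 3: n ^ n has 2 parse trees

Two derivations of n ^ n:
  X0 ⇒ X1 ⇒ X1 ^ X2 ⇒ X2 ^ X2 ⇒ n ^ X2 ⇒ n ^ n
  X0 ⇒ X1 ⇒ X2 ⇒ X2 ^ n ⇒ n ^ n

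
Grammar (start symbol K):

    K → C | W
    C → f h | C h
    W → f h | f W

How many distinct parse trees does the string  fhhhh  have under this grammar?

Parse trees for fhhhh:
  [K [C [C [C [C f h] h] h] h]]

1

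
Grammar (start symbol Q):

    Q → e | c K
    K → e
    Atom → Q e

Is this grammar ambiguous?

Only Q, K are reachable from Q; ignoring the rest: Restricted to the reachable nonterminals, every rule has the form A → t or A → t B, and no two rules for the same A share a first terminal. The grammar encodes a DFA — one run per string.

Unambiguous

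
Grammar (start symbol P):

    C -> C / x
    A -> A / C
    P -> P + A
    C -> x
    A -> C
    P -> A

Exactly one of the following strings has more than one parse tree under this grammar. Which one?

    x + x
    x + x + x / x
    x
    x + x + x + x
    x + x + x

x + x: 1 tree
x + x + x / x: 2 trees
x: 1 tree
x + x + x + x: 1 tree
x + x + x: 1 tree

x + x + x / x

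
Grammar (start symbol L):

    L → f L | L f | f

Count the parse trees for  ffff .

Parse trees for ffff:
  [L f [L f [L f [L f]]]]
  [L f [L f [L [L f] f]]]
  [L f [L [L f [L f]] f]]
  [L f [L [L [L f] f] f]]
  [L [L f [L f [L f]]] f]
  [L [L f [L [L f] f]] f]
  [L [L [L f [L f]] f] f]
  [L [L [L [L f] f] f] f]

8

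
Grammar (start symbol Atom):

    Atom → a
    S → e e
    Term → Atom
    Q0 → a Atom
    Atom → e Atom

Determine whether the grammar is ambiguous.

(Term, Q0, S are unreachable from Atom, so their rules don't affect L(Atom).) Each reachable nonterminal has at most one production per leading terminal, and all productions are right-linear; the derivation is determined token-by-token.

Unambiguous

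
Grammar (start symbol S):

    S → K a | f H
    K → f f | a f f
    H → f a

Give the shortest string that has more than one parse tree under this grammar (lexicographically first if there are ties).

length 3: f f a has 2 parse trees

Two derivations of f f a:
  S ⇒ K a ⇒ f f a
  S ⇒ f H ⇒ f f a

f f a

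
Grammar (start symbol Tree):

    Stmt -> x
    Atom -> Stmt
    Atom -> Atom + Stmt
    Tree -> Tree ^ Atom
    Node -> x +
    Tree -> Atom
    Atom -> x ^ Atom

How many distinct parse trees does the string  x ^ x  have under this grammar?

2

Parse trees for x ^ x:
  [Tree [Tree [Atom [Stmt x]]] ^ [Atom [Stmt x]]]
  [Tree [Atom x ^ [Atom [Stmt x]]]]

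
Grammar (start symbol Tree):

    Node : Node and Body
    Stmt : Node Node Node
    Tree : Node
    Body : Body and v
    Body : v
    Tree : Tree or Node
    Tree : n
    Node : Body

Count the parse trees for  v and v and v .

4

Parse trees for v and v and v:
  [Tree [Node [Node [Body v]] and [Body [Body v] and v]]]
  [Tree [Node [Node [Node [Body v]] and [Body v]] and [Body v]]]
  [Tree [Node [Node [Body [Body v] and v]] and [Body v]]]
  [Tree [Node [Body [Body [Body v] and v] and v]]]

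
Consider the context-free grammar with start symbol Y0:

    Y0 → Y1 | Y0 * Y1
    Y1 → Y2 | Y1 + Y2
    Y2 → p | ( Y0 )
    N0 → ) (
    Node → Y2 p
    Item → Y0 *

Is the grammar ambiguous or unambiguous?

(N0, Node, Item are unreachable from Y0, so their rules don't affect L(Y0).) The grammar is stratified — Y0 handles '*' (left-recursive), Y1 handles '+', Y2 atoms. Each operator has a fixed associativity and precedence level, so every string has one parse.

Unambiguous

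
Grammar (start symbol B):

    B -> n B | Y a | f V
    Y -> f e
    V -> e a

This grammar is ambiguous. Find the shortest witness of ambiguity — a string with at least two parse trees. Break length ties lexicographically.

f e a

length 3: f e a has 2 parse trees

Two derivations of f e a:
  B ⇒ Y a ⇒ f e a
  B ⇒ f V ⇒ f e a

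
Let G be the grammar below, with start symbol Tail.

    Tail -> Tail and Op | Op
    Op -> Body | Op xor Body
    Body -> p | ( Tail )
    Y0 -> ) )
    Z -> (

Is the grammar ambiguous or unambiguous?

Only Tail, Op, Body are reachable from Tail; ignoring the rest: Tail → Tail and Op | Op  ;  Op → Op xor Body | Body  — a left-associative chain with Body at the bottom. Each string factors uniquely by precedence.

Unambiguous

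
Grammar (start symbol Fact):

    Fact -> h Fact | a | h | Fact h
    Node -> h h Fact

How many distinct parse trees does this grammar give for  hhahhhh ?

Parse trees for hhahhhh (showing first 6 of 15):
  [Fact h [Fact h [Fact [Fact [Fact [Fact [Fact a] h] h] h] h]]]
  [Fact h [Fact [Fact h [Fact [Fact [Fact [Fact a] h] h] h]] h]]
  [Fact h [Fact [Fact [Fact h [Fact [Fact [Fact a] h] h]] h] h]]
  [Fact h [Fact [Fact [Fact [Fact h [Fact [Fact a] h]] h] h] h]]
  [Fact h [Fact [Fact [Fact [Fact [Fact h [Fact a]] h] h] h] h]]
  [Fact [Fact h [Fact h [Fact [Fact [Fact [Fact a] h] h] h]]] h]

15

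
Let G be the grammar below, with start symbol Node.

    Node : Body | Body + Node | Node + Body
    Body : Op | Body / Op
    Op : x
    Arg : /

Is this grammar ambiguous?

Ambiguous

Witness: x + x

Derivation 1: Node ⇒ Body + Node ⇒ Op + Node ⇒ x + Node ⇒ x + Body ⇒ x + Op ⇒ x + x
Derivation 2: Node ⇒ Node + Body ⇒ Body + Body ⇒ Op + Body ⇒ x + Body ⇒ x + Op ⇒ x + x

Two distinct leftmost derivations for the same string.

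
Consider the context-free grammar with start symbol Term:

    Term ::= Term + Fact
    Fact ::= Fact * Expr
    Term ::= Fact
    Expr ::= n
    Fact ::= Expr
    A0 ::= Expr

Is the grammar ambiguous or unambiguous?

Unambiguous

Only Term, Fact, Expr are reachable from Term; ignoring the rest: This is a standard precedence ladder (Term over Fact over Expr), with each level left-recursive on its own operator ('+' at Term, '*' at Fact). That structure is LR(1), hence unambiguous.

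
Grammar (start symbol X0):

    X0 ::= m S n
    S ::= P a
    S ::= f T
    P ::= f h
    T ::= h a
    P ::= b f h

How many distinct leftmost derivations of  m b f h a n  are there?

Parse trees for m b f h a n:
  [X0 m [S [P b f h] a] n]

1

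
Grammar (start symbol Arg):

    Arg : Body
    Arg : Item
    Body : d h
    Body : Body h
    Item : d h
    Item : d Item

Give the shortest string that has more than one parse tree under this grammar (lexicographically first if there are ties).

d h

length 2: d h has 2 parse trees

Two derivations of d h:
  Arg ⇒ Body ⇒ d h
  Arg ⇒ Item ⇒ d h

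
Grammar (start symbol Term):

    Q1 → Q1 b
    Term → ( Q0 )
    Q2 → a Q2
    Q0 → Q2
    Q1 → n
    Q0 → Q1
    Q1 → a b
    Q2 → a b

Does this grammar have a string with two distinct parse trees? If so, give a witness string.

Witness: ( a b )

Derivation 1: Term ⇒ ( Q0 ) ⇒ ( Q2 ) ⇒ ( a b )
Derivation 2: Term ⇒ ( Q0 ) ⇒ ( Q1 ) ⇒ ( a b )

Two distinct leftmost derivations for the same string.

Ambiguous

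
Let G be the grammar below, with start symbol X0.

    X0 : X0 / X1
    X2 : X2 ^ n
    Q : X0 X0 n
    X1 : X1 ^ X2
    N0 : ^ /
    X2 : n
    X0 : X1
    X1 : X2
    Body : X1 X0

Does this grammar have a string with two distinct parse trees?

Witness: n ^ n

Derivation 1: X0 ⇒ X1 ⇒ X1 ^ X2 ⇒ X2 ^ X2 ⇒ n ^ X2 ⇒ n ^ n
Derivation 2: X0 ⇒ X1 ⇒ X2 ⇒ X2 ^ n ⇒ n ^ n

Two distinct leftmost derivations for the same string.

Ambiguous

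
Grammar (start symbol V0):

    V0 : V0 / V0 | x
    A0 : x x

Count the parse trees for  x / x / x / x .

5

Parse trees for x / x / x / x:
  [V0 [V0 x] / [V0 [V0 x] / [V0 [V0 x] / [V0 x]]]]
  [V0 [V0 x] / [V0 [V0 [V0 x] / [V0 x]] / [V0 x]]]
  [V0 [V0 [V0 x] / [V0 x]] / [V0 [V0 x] / [V0 x]]]
  [V0 [V0 [V0 x] / [V0 [V0 x] / [V0 x]]] / [V0 x]]
  [V0 [V0 [V0 [V0 x] / [V0 x]] / [V0 x]] / [V0 x]]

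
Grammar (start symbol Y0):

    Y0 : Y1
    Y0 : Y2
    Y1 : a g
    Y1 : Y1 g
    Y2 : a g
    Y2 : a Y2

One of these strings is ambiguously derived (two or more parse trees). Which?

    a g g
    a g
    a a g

a g

a g g: 1 tree
a g: 2 trees
a a g: 1 tree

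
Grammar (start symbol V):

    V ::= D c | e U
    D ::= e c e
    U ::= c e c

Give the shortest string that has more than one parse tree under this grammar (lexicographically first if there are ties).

length 4: e c e c has 2 parse trees

Two derivations of e c e c:
  V ⇒ D c ⇒ e c e c
  V ⇒ e U ⇒ e c e c

e c e c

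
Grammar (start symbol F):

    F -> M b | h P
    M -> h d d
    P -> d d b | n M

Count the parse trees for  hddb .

2

Parse trees for hddb:
  [F [M h d d] b]
  [F h [P d d b]]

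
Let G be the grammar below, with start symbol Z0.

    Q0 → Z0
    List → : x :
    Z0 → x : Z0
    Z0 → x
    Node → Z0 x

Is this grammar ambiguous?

(List, Q0, Node are unreachable from Z0, so their rules don't affect L(Z0).) Right-recursive list with a separator: after each atom, whether the separator follows determines the rule. One parse per string.

Unambiguous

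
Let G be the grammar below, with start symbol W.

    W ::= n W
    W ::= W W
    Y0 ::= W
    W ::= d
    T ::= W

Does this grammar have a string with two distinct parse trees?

Ambiguous

Witness: d d d

Derivation 1: W ⇒ W W ⇒ W W W ⇒ d W W ⇒ d d W ⇒ d d d
Derivation 2: W ⇒ W W ⇒ d W ⇒ d W W ⇒ d d W ⇒ d d d

Two distinct leftmost derivations for the same string.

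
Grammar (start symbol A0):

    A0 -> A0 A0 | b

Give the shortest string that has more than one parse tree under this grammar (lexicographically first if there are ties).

b b b

length 1: no string has ≥2 trees
length 2: no string has ≥2 trees
length 3: b b b has 2 parse trees

Two derivations of b b b:
  A0 ⇒ A0 A0 ⇒ A0 A0 A0 ⇒ b A0 A0 ⇒ b b A0 ⇒ b b b
  A0 ⇒ A0 A0 ⇒ b A0 ⇒ b A0 A0 ⇒ b b A0 ⇒ b b b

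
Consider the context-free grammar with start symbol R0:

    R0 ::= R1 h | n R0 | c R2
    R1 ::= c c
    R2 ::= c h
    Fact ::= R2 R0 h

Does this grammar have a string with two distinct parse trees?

Ambiguous

Witness: c c h

Derivation 1: R0 ⇒ R1 h ⇒ c c h
Derivation 2: R0 ⇒ c R2 ⇒ c c h

Two distinct leftmost derivations for the same string.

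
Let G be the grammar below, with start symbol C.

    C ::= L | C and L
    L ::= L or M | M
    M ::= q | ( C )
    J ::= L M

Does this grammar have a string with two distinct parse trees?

(J is unreachable from C, so its rules don't affect L(C).) The grammar is stratified — C handles 'and' (left-recursive), L handles 'or', M atoms. Each operator has a fixed associativity and precedence level, so every string has one parse.

Unambiguous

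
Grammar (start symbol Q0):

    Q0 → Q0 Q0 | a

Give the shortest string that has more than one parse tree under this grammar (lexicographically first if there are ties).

length 1: no string has ≥2 trees
length 2: no string has ≥2 trees
length 3: a a a has 2 parse trees

Two derivations of a a a:
  Q0 ⇒ Q0 Q0 ⇒ Q0 Q0 Q0 ⇒ a Q0 Q0 ⇒ a a Q0 ⇒ a a a
  Q0 ⇒ Q0 Q0 ⇒ a Q0 ⇒ a Q0 Q0 ⇒ a a Q0 ⇒ a a a

a a a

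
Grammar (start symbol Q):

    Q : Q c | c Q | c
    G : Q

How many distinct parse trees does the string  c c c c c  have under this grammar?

Parse trees for c c c c c (showing first 6 of 16):
  [Q [Q [Q [Q [Q c] c] c] c] c]
  [Q [Q [Q [Q c [Q c]] c] c] c]
  [Q [Q [Q c [Q [Q c] c]] c] c]
  [Q [Q [Q c [Q c [Q c]]] c] c]
  [Q [Q c [Q [Q [Q c] c] c]] c]
  [Q [Q c [Q [Q c [Q c]] c]] c]

16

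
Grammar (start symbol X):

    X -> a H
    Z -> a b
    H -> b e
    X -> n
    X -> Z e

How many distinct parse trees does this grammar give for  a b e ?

2

Parse trees for a b e:
  [X a [H b e]]
  [X [Z a b] e]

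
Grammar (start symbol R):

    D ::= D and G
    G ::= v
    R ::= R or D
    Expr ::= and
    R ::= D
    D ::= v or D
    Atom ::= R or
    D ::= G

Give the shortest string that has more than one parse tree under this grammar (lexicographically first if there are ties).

v or v

length 1: no string has ≥2 trees
length 3: v or v has 2 parse trees

Two derivations of v or v:
  R ⇒ R or D ⇒ D or D ⇒ G or D ⇒ v or D ⇒ v or G ⇒ v or v
  R ⇒ D ⇒ v or D ⇒ v or G ⇒ v or v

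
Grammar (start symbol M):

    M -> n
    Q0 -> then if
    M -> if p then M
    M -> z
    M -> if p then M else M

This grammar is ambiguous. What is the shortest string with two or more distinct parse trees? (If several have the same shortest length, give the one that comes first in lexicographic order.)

length 1: no string has ≥2 trees
length 4: no string has ≥2 trees
length 6: no string has ≥2 trees
length 7: no string has ≥2 trees
length 9: if p then if p then n else n has 2 parse trees

Two derivations of if p then if p then n else n:
  M ⇒ if p then M ⇒ if p then if p then M else M ⇒ if p then if p then n else M ⇒ if p then if p then n else n
  M ⇒ if p then M else M ⇒ if p then if p then M else M ⇒ if p then if p then n else M ⇒ if p then if p then n else n

if p then if p then n else n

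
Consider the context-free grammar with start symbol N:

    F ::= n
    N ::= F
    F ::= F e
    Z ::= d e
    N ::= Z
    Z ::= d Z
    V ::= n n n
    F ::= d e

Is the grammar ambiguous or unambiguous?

Ambiguous

Witness: d e

Derivation 1: N ⇒ F ⇒ d e
Derivation 2: N ⇒ Z ⇒ d e

Two distinct leftmost derivations for the same string.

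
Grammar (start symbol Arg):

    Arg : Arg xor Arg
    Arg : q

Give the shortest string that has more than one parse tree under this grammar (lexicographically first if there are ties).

length 1: no string has ≥2 trees
length 3: no string has ≥2 trees
length 5: q xor q xor q has 2 parse trees

Two derivations of q xor q xor q:
  Arg ⇒ Arg xor Arg ⇒ Arg xor Arg xor Arg ⇒ q xor Arg xor Arg ⇒ q xor q xor Arg ⇒ q xor q xor q
  Arg ⇒ Arg xor Arg ⇒ q xor Arg ⇒ q xor Arg xor Arg ⇒ q xor q xor Arg ⇒ q xor q xor q

q xor q xor q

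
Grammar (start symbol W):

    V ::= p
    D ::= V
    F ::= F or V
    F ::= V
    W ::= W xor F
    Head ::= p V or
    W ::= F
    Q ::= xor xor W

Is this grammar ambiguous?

Unambiguous

Only W, F, V are reachable from W; ignoring the rest: W → W xor F | F  ;  F → F or V | V  — a left-associative chain with V at the bottom. Each string factors uniquely by precedence.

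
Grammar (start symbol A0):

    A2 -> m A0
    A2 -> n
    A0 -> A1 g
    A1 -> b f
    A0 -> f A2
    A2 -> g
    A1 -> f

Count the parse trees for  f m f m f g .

2

Parse trees for f m f m f g:
  [A0 f [A2 m [A0 f [A2 m [A0 [A1 f] g]]]]]
  [A0 f [A2 m [A0 f [A2 m [A0 f [A2 g]]]]]]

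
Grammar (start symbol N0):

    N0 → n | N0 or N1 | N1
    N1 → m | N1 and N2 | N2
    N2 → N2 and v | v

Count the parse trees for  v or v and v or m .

2

Parse trees for v or v and v or m:
  [N0 [N0 [N0 [N1 [N2 v]]] or [N1 [N1 [N2 v]] and [N2 v]]] or [N1 m]]
  [N0 [N0 [N0 [N1 [N2 v]]] or [N1 [N2 [N2 v] and v]]] or [N1 m]]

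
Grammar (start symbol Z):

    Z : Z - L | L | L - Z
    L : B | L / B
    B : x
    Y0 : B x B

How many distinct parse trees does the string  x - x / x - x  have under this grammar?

4

Parse trees for x - x / x - x:
  [Z [Z [Z [L [B x]]] - [L [L [B x]] / [B x]]] - [L [B x]]]
  [Z [Z [L [B x]] - [Z [L [L [B x]] / [B x]]]] - [L [B x]]]
  [Z [L [B x]] - [Z [Z [L [L [B x]] / [B x]]] - [L [B x]]]]
  [Z [L [B x]] - [Z [L [L [B x]] / [B x]] - [Z [L [B x]]]]]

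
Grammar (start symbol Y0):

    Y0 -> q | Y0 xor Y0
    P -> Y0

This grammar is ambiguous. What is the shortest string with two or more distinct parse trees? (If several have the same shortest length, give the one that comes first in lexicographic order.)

length 1: no string has ≥2 trees
length 3: no string has ≥2 trees
length 5: q xor q xor q has 2 parse trees

Two derivations of q xor q xor q:
  Y0 ⇒ Y0 xor Y0 ⇒ q xor Y0 ⇒ q xor Y0 xor Y0 ⇒ q xor q xor Y0 ⇒ q xor q xor q
  Y0 ⇒ Y0 xor Y0 ⇒ Y0 xor Y0 xor Y0 ⇒ q xor Y0 xor Y0 ⇒ q xor q xor Y0 ⇒ q xor q xor q

q xor q xor q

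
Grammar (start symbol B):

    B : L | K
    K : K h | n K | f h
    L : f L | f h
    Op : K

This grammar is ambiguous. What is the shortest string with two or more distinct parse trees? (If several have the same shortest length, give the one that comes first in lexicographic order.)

f h

length 2: f h has 2 parse trees

Two derivations of f h:
  B ⇒ L ⇒ f h
  B ⇒ K ⇒ f h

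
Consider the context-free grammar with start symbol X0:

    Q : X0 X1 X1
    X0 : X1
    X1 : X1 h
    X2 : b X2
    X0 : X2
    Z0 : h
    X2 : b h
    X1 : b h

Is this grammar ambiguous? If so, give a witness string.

Witness: b h

Derivation 1: X0 ⇒ X1 ⇒ b h
Derivation 2: X0 ⇒ X2 ⇒ b h

Two distinct leftmost derivations for the same string.

Ambiguous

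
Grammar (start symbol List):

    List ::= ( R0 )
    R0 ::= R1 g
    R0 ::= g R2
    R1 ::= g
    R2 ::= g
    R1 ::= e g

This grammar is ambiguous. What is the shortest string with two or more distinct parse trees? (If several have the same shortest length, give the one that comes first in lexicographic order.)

length 4: ( g g ) has 2 parse trees

Two derivations of ( g g ):
  List ⇒ ( R0 ) ⇒ ( R1 g ) ⇒ ( g g )
  List ⇒ ( R0 ) ⇒ ( g R2 ) ⇒ ( g g )

( g g )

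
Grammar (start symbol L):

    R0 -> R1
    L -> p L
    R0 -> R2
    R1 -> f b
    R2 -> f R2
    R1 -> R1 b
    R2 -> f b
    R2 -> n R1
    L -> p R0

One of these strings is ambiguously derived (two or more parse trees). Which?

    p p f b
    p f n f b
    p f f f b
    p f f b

p p f b

p p f b: 2 trees
p f n f b: 1 tree
p f f f b: 1 tree
p f f b: 1 tree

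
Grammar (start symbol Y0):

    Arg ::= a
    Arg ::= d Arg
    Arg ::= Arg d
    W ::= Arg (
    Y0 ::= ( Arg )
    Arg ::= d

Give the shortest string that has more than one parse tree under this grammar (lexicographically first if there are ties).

length 3: no string has ≥2 trees
length 4: ( d d ) has 2 parse trees

Two derivations of ( d d ):
  Y0 ⇒ ( Arg ) ⇒ ( d Arg ) ⇒ ( d d )
  Y0 ⇒ ( Arg ) ⇒ ( Arg d ) ⇒ ( d d )

( d d )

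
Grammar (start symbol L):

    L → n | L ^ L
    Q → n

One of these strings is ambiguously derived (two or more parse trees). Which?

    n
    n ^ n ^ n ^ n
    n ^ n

n ^ n ^ n ^ n

n: 1 tree
n ^ n ^ n ^ n: 5 trees
n ^ n: 1 tree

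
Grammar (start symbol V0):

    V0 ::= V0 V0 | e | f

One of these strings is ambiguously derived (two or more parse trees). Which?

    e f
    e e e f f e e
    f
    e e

e e e f f e e

e f: 1 tree
e e e f f e e: 132 trees
f: 1 tree
e e: 1 tree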